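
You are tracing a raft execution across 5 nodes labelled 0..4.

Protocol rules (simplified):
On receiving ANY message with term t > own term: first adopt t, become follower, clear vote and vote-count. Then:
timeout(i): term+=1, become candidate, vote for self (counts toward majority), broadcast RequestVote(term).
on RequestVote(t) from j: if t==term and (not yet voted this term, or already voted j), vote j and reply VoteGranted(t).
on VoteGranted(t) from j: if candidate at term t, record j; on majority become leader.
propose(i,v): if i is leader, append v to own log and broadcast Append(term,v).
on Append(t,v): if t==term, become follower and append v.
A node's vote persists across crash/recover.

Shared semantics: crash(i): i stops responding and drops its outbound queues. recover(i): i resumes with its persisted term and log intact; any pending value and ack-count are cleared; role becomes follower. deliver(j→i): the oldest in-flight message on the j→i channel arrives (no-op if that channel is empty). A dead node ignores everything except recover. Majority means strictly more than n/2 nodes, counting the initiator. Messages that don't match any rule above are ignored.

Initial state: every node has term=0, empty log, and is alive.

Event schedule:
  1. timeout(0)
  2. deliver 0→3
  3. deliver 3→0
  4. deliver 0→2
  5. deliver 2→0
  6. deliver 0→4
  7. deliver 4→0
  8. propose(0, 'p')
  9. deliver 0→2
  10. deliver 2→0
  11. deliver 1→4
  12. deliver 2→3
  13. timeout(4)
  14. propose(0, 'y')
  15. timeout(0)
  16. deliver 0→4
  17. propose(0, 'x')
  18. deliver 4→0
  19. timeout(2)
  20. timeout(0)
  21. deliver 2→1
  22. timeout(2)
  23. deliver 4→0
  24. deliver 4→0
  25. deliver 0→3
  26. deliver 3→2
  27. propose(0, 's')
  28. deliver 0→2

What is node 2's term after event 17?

1

1. timeout(0):  <0:cand t1 ->
2. deliver 0→3:  <3:foll t1 ->
3. deliver 3→0:  nop
4. deliver 0→2:  <2:foll t1 ->
5. deliver 2→0:  <0:lead t1 ->
6. deliver 0→4:  <4:foll t1 ->
7. deliver 4→0:  nop
8. propose(0,'p'):  <0:lead t1 p>
9. deliver 0→2:  <2:foll t1 p>
10. deliver 2→0:  nop
11. deliver 1→4:  nop
12. deliver 2→3:  nop
13. timeout(4):  <4:cand t2 ->
14. propose(0,'y'):  <0:lead t1 p,y>
15. timeout(0):  <0:cand t2 p,y>
16. deliver 0→4:  nop
17. propose(0,'x'):  nop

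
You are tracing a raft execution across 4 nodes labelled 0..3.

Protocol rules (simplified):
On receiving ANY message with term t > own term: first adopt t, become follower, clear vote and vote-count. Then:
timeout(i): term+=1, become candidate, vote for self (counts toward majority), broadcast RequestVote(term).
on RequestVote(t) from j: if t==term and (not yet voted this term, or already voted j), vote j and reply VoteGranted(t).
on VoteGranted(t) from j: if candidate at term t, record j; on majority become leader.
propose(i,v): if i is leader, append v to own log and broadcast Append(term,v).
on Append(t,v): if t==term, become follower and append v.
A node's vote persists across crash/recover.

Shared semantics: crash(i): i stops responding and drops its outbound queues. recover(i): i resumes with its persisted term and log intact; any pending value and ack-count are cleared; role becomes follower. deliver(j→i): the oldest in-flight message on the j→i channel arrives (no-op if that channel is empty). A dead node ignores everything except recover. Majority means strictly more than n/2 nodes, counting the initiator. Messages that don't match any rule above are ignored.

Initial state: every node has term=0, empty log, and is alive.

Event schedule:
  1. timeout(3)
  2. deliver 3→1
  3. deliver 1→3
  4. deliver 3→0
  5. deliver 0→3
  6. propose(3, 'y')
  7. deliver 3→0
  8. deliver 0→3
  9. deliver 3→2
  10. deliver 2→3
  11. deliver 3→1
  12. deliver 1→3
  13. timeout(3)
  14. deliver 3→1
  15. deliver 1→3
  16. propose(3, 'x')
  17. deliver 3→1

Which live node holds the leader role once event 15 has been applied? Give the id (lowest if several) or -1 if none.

[1] timeout(3) → N3(cand t1 [-])
[2] deliver 3→1 → N1(foll t1 [-])
[3] deliver 1→3 → ∅
[4] deliver 3→0 → N0(foll t1 [-])
[5] deliver 0→3 → N3(lead t1 [-])
[6] propose(3,'y') → N3(lead t1 [y])
[7] deliver 3→0 → N0(foll t1 [y])
[8] deliver 0→3 → ∅
[9] deliver 3→2 → N2(foll t1 [-])
[10] deliver 2→3 → ∅
[11] deliver 3→1 → N1(foll t1 [y])
[12] deliver 1→3 → ∅
[13] timeout(3) → N3(cand t2 [y])
[14] deliver 3→1 → N1(foll t2 [y])
[15] deliver 1→3 → ∅

-1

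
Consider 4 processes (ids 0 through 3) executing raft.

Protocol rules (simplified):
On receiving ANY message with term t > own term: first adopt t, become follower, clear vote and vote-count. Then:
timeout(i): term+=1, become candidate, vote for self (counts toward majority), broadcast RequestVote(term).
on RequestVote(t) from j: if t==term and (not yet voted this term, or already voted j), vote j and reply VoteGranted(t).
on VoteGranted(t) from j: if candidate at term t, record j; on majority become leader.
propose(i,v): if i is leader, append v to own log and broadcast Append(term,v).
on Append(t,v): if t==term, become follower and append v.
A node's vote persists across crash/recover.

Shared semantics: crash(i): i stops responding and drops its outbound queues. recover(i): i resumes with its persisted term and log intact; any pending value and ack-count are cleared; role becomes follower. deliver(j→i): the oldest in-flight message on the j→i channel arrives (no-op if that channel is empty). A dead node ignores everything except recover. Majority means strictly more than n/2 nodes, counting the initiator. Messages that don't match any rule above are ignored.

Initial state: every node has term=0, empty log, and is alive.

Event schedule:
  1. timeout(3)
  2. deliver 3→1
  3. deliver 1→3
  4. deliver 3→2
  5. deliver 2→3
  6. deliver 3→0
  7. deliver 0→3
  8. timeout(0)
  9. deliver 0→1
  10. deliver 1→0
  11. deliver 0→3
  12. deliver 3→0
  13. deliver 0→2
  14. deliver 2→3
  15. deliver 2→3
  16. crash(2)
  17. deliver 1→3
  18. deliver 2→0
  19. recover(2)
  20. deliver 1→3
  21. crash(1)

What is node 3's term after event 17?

e1 timeout(3): 3[cand,t=1,-]
e2 deliver 3→1: 1[foll,t=1,-]
e3 deliver 1→3: ·
e4 deliver 3→2: 2[foll,t=1,-]
e5 deliver 2→3: 3[lead,t=1,-]
e6 deliver 3→0: 0[foll,t=1,-]
e7 deliver 0→3: ·
e8 timeout(0): 0[cand,t=2,-]
e9 deliver 0→1: 1[foll,t=2,-]
e10 deliver 1→0: ·
e11 deliver 0→3: 3[foll,t=2,-]
e12 deliver 3→0: 0[lead,t=2,-]
e13 deliver 0→2: 2[foll,t=2,-]
e14 deliver 2→3: ·
e15 deliver 2→3: ·
e16 crash(2): 2[✗foll,t=2,-]
e17 deliver 1→3: ·

2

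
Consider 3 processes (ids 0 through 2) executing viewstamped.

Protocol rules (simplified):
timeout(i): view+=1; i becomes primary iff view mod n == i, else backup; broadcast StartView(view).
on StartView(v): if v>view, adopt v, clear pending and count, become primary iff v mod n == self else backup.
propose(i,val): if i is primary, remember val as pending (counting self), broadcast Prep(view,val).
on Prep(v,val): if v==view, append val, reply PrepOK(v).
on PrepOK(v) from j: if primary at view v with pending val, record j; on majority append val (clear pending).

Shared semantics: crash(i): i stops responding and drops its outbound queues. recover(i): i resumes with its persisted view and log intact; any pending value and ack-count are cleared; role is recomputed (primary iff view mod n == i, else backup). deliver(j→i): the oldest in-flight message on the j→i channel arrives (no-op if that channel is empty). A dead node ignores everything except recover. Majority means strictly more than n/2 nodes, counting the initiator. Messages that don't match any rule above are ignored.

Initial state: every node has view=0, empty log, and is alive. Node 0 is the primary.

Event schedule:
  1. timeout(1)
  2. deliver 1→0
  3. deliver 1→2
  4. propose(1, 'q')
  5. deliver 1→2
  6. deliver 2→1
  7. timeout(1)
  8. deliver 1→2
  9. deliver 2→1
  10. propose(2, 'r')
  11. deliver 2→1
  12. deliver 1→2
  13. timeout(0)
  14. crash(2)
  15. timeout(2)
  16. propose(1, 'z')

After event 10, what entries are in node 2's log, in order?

q

1. timeout(1):  <1:prim v1 ->
2. deliver 1→0:  <0:back v1 ->
3. deliver 1→2:  <2:back v1 ->
4. propose(1,'q'):  nop
5. deliver 1→2:  <2:back v1 q>
6. deliver 2→1:  <1:prim v1 q>
7. timeout(1):  <1:back v2 q>
8. deliver 1→2:  <2:prim v2 q>
9. deliver 2→1:  nop
10. propose(2,'r'):  nop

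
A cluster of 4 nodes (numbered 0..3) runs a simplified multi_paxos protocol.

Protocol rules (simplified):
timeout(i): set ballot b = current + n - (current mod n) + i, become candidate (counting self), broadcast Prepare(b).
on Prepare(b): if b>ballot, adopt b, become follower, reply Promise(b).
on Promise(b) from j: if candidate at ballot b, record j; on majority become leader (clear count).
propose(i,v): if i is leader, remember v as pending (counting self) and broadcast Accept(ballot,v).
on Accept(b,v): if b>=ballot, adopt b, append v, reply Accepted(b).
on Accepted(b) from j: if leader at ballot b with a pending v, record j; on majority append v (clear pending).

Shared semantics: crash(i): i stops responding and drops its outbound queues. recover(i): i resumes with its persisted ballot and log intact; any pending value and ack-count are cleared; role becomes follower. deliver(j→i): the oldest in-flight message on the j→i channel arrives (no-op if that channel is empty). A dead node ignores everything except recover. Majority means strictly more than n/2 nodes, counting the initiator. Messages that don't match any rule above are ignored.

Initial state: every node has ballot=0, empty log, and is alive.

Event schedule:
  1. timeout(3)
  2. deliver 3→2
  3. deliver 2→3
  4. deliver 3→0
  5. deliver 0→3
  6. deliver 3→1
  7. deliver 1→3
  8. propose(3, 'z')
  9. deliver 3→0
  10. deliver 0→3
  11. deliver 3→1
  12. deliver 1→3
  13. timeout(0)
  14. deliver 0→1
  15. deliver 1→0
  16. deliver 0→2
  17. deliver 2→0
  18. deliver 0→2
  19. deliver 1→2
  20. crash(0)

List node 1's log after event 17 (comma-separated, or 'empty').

z

step 1 timeout(3): 3={cand,b=7,log=-}
step 2 deliver 3→2: 2={foll,b=7,log=-}
step 3 deliver 2→3: —
step 4 deliver 3→0: 0={foll,b=7,log=-}
step 5 deliver 0→3: 3={lead,b=7,log=-}
step 6 deliver 3→1: 1={foll,b=7,log=-}
step 7 deliver 1→3: —
step 8 propose(3,'z'): —
step 9 deliver 3→0: 0={foll,b=7,log=z}
step 10 deliver 0→3: —
step 11 deliver 3→1: 1={foll,b=7,log=z}
step 12 deliver 1→3: 3={lead,b=7,log=z}
step 13 timeout(0): 0={cand,b=8,log=z}
step 14 deliver 0→1: 1={foll,b=8,log=z}
step 15 deliver 1→0: —
step 16 deliver 0→2: 2={foll,b=8,log=-}
step 17 deliver 2→0: 0={lead,b=8,log=z}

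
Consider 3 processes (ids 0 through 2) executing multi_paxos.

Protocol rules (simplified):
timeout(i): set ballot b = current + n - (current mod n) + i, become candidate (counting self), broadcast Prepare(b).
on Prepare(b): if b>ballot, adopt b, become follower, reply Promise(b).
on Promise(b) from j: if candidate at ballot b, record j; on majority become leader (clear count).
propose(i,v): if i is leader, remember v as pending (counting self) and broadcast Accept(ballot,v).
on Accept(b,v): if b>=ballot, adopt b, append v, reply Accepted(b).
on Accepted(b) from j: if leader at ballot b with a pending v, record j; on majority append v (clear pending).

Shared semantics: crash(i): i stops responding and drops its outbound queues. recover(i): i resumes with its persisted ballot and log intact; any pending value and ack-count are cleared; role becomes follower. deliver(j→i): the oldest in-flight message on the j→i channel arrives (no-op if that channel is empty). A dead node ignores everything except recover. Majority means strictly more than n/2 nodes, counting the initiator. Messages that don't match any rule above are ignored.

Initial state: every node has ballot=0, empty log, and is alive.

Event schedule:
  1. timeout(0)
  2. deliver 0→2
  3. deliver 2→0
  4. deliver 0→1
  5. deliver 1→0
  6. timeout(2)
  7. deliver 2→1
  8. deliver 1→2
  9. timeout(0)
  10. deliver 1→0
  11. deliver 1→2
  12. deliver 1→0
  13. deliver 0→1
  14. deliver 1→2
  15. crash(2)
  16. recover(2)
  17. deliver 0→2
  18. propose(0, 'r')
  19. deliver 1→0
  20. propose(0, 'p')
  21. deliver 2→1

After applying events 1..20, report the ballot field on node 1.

8

[1] timeout(0) → N0(cand b3 [-])
[2] deliver 0→2 → N2(foll b3 [-])
[3] deliver 2→0 → N0(lead b3 [-])
[4] deliver 0→1 → N1(foll b3 [-])
[5] deliver 1→0 → ∅
[6] timeout(2) → N2(cand b8 [-])
[7] deliver 2→1 → N1(foll b8 [-])
[8] deliver 1→2 → N2(lead b8 [-])
[9] timeout(0) → N0(cand b6 [-])
[10] deliver 1→0 → ∅
[11] deliver 1→2 → ∅
[12] deliver 1→0 → ∅
[13] deliver 0→1 → ∅
[14] deliver 1→2 → ∅
[15] crash(2) → N2(✗lead b8 [-])
[16] recover(2) → N2(foll b8 [-])
[17] deliver 0→2 → ∅
[18] propose(0,'r') → ∅
[19] deliver 1→0 → ∅
[20] propose(0,'p') → ∅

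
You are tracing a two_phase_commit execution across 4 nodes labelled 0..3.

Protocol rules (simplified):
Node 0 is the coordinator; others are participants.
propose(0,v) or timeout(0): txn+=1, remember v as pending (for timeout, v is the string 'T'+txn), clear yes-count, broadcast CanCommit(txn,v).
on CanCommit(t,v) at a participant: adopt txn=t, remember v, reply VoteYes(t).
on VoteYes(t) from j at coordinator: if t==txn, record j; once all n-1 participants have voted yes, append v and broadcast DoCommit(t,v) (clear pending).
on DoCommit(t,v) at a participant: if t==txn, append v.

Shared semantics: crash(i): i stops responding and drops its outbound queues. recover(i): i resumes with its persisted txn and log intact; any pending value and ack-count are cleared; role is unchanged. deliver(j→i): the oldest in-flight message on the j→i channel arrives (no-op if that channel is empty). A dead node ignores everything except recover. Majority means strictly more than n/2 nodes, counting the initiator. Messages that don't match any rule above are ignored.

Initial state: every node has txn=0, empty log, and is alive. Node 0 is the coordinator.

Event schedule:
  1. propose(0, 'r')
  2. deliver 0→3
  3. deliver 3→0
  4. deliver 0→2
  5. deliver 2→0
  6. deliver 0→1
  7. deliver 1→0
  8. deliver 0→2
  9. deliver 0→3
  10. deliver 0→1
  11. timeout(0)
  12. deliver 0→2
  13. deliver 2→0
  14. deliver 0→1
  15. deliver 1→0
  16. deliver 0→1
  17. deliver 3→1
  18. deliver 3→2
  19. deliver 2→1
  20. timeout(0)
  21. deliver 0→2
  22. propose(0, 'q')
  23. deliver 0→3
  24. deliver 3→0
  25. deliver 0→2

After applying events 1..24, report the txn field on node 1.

after 1 — propose(0,'r'): n0:coor/t1/[-]
after 2 — deliver 0→3: n3:part/t1/[-]
after 3 — deliver 3→0: ·
after 4 — deliver 0→2: n2:part/t1/[-]
after 5 — deliver 2→0: ·
after 6 — deliver 0→1: n1:part/t1/[-]
after 7 — deliver 1→0: n0:coor/t1/[r]
after 8 — deliver 0→2: n2:part/t1/[r]
after 9 — deliver 0→3: n3:part/t1/[r]
after 10 — deliver 0→1: n1:part/t1/[r]
after 11 — timeout(0): n0:coor/t2/[r]
after 12 — deliver 0→2: n2:part/t2/[r]
after 13 — deliver 2→0: ·
after 14 — deliver 0→1: n1:part/t2/[r]
after 15 — deliver 1→0: ·
after 16 — deliver 0→1: ·
after 17 — deliver 3→1: ·
after 18 — deliver 3→2: ·
after 19 — deliver 2→1: ·
after 20 — timeout(0): n0:coor/t3/[r]
after 21 — deliver 0→2: n2:part/t3/[r]
after 22 — propose(0,'q'): n0:coor/t4/[r]
after 23 — deliver 0→3: n3:part/t2/[r]
after 24 — deliver 3→0: ·

2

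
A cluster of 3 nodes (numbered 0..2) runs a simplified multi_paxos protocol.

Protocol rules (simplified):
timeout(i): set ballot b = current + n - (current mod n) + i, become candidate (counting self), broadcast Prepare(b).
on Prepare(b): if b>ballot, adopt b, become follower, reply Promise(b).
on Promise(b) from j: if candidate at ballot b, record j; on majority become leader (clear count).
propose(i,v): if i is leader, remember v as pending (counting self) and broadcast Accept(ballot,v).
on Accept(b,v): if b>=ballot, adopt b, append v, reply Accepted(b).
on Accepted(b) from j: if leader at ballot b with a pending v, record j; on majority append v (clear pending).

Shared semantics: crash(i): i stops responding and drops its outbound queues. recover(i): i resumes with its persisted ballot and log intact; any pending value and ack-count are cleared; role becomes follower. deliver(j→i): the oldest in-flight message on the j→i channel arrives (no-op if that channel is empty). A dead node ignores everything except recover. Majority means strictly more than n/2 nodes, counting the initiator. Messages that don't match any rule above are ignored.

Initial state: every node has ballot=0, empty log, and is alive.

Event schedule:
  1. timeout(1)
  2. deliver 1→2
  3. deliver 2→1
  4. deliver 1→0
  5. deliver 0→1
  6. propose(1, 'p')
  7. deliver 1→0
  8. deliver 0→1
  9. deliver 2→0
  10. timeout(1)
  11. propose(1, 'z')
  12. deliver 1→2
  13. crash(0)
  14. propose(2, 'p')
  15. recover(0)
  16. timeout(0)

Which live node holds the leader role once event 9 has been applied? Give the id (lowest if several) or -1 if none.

after 1 — timeout(1): n1:cand/b4/[-]
after 2 — deliver 1→2: n2:foll/b4/[-]
after 3 — deliver 2→1: n1:lead/b4/[-]
after 4 — deliver 1→0: n0:foll/b4/[-]
after 5 — deliver 0→1: ·
after 6 — propose(1,'p'): ·
after 7 — deliver 1→0: n0:foll/b4/[p]
after 8 — deliver 0→1: n1:lead/b4/[p]
after 9 — deliver 2→0: ·

1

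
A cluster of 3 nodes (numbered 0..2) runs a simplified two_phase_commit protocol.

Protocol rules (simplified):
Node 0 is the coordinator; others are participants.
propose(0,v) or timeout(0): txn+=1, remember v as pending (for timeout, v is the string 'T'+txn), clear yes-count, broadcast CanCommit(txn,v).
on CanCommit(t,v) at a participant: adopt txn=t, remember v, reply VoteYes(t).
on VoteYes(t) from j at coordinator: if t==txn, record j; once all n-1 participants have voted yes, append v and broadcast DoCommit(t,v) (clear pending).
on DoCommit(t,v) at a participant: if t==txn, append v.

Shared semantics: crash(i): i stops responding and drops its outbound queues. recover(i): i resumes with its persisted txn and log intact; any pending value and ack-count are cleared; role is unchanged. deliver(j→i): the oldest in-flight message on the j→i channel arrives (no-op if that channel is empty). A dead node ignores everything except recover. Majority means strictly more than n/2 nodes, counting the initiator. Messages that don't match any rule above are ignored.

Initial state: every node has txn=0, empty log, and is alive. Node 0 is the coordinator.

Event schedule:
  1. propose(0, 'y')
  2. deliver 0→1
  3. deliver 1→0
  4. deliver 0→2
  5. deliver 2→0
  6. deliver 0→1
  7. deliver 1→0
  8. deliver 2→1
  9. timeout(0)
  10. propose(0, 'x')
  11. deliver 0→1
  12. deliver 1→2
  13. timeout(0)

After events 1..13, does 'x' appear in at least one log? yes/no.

after 1 — propose(0,'y'): n0:coor/t1/[-]
after 2 — deliver 0→1: n1:part/t1/[-]
after 3 — deliver 1→0: ·
after 4 — deliver 0→2: n2:part/t1/[-]
after 5 — deliver 2→0: n0:coor/t1/[y]
after 6 — deliver 0→1: n1:part/t1/[y]
after 7 — deliver 1→0: ·
after 8 — deliver 2→1: ·
after 9 — timeout(0): n0:coor/t2/[y]
after 10 — propose(0,'x'): n0:coor/t3/[y]
after 11 — deliver 0→1: n1:part/t2/[y]
after 12 — deliver 1→2: ·
after 13 — timeout(0): n0:coor/t4/[y]

no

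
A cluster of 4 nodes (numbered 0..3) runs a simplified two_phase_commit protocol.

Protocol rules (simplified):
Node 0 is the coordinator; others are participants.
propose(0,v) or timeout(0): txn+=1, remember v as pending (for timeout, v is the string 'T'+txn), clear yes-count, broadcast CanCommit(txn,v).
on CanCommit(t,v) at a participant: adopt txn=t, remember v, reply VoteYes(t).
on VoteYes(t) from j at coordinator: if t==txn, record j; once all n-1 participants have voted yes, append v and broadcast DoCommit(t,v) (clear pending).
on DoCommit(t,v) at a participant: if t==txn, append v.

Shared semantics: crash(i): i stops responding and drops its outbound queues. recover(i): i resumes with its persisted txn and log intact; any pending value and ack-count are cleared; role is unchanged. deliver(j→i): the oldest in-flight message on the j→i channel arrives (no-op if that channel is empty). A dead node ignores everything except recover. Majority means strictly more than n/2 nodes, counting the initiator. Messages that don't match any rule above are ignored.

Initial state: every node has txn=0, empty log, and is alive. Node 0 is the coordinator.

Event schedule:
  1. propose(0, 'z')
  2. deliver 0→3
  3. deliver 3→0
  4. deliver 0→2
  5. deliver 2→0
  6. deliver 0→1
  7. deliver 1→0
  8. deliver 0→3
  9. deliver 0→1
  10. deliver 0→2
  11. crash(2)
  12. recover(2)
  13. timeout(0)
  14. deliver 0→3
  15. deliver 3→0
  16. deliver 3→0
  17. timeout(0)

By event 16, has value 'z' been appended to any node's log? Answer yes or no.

after 1 — propose(0,'z'): n0:coor/t1/[-]
after 2 — deliver 0→3: n3:part/t1/[-]
after 3 — deliver 3→0: ·
after 4 — deliver 0→2: n2:part/t1/[-]
after 5 — deliver 2→0: ·
after 6 — deliver 0→1: n1:part/t1/[-]
after 7 — deliver 1→0: n0:coor/t1/[z]
after 8 — deliver 0→3: n3:part/t1/[z]
after 9 — deliver 0→1: n1:part/t1/[z]
after 10 — deliver 0→2: n2:part/t1/[z]
after 11 — crash(2): n2:✗part/t1/[z]
after 12 — recover(2): n2:part/t1/[z]
after 13 — timeout(0): n0:coor/t2/[z]
after 14 — deliver 0→3: n3:part/t2/[z]
after 15 — deliver 3→0: ·
after 16 — deliver 3→0: ·

yes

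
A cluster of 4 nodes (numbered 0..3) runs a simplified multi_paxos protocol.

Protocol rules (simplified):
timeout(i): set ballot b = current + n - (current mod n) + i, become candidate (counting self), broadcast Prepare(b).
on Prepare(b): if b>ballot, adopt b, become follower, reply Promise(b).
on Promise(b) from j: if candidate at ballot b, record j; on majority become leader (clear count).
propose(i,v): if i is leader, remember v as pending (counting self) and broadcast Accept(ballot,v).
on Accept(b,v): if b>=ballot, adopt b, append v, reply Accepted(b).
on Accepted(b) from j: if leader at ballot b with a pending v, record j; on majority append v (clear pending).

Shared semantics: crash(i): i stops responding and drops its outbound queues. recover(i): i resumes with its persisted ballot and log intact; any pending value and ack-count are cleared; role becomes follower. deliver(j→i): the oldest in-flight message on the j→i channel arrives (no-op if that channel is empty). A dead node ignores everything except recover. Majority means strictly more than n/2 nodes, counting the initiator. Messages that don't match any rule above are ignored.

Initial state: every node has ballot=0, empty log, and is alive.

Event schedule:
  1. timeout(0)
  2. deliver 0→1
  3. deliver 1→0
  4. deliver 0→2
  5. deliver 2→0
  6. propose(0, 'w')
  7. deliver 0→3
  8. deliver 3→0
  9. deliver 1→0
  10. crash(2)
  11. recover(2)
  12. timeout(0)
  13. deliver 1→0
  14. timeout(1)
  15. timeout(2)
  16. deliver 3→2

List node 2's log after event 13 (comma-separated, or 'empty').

empty

step 1 timeout(0): 0={cand,b=4,log=-}
step 2 deliver 0→1: 1={foll,b=4,log=-}
step 3 deliver 1→0: —
step 4 deliver 0→2: 2={foll,b=4,log=-}
step 5 deliver 2→0: 0={lead,b=4,log=-}
step 6 propose(0,'w'): —
step 7 deliver 0→3: 3={foll,b=4,log=-}
step 8 deliver 3→0: —
step 9 deliver 1→0: —
step 10 crash(2): 2={✗foll,b=4,log=-}
step 11 recover(2): 2={foll,b=4,log=-}
step 12 timeout(0): 0={cand,b=8,log=-}
step 13 deliver 1→0: —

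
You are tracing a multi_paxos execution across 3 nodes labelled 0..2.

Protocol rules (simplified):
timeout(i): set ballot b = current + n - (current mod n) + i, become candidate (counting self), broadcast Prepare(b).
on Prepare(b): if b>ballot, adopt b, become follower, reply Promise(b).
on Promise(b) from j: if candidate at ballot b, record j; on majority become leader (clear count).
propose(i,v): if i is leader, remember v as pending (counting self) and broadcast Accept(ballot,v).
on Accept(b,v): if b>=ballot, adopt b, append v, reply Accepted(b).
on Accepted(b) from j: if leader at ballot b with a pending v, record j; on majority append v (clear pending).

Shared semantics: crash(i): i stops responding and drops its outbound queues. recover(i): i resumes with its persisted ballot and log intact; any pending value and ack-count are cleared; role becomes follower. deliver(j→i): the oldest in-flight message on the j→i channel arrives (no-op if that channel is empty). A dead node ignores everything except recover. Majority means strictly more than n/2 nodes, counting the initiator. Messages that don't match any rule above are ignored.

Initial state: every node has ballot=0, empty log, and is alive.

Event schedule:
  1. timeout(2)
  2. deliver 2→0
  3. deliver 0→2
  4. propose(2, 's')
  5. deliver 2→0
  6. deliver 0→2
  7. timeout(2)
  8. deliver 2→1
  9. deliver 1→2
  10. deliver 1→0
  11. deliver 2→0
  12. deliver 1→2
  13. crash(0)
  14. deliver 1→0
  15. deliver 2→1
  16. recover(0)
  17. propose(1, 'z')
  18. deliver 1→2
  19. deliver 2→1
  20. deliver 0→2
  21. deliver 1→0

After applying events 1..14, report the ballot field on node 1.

1. timeout(2):  <2:cand b5 ->
2. deliver 2→0:  <0:foll b5 ->
3. deliver 0→2:  <2:lead b5 ->
4. propose(2,'s'):  nop
5. deliver 2→0:  <0:foll b5 s>
6. deliver 0→2:  <2:lead b5 s>
7. timeout(2):  <2:cand b8 s>
8. deliver 2→1:  <1:foll b5 ->
9. deliver 1→2:  nop
10. deliver 1→0:  nop
11. deliver 2→0:  <0:foll b8 s>
12. deliver 1→2:  nop
13. crash(0):  <0:✗foll b8 s>
14. deliver 1→0:  nop

5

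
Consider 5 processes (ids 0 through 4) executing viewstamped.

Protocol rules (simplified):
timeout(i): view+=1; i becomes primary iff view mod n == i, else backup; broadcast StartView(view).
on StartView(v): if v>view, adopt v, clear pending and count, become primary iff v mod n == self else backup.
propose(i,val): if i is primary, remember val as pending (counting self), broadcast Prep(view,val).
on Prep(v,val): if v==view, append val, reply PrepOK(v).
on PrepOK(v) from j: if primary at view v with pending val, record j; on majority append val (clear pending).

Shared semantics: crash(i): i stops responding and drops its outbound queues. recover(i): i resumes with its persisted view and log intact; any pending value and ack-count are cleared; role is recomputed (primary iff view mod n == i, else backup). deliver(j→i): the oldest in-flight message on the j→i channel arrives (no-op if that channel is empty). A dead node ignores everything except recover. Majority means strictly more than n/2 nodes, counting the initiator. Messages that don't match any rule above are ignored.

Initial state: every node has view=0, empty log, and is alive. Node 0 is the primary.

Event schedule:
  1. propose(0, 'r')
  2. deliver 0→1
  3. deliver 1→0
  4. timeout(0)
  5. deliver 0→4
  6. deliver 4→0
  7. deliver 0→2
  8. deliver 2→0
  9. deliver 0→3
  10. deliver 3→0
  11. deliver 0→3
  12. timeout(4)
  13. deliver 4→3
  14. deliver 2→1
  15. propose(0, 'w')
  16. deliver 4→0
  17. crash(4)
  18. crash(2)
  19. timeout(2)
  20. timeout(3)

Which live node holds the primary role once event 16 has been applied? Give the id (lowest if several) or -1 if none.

1. propose(0,'r'):  nop
2. deliver 0→1:  <1:back v0 r>
3. deliver 1→0:  nop
4. timeout(0):  <0:back v1 ->
5. deliver 0→4:  <4:back v0 r>
6. deliver 4→0:  nop
7. deliver 0→2:  <2:back v0 r>
8. deliver 2→0:  nop
9. deliver 0→3:  <3:back v0 r>
10. deliver 3→0:  nop
11. deliver 0→3:  <3:back v1 r>
12. timeout(4):  <4:back v1 r>
13. deliver 4→3:  nop
14. deliver 2→1:  nop
15. propose(0,'w'):  nop
16. deliver 4→0:  nop

-1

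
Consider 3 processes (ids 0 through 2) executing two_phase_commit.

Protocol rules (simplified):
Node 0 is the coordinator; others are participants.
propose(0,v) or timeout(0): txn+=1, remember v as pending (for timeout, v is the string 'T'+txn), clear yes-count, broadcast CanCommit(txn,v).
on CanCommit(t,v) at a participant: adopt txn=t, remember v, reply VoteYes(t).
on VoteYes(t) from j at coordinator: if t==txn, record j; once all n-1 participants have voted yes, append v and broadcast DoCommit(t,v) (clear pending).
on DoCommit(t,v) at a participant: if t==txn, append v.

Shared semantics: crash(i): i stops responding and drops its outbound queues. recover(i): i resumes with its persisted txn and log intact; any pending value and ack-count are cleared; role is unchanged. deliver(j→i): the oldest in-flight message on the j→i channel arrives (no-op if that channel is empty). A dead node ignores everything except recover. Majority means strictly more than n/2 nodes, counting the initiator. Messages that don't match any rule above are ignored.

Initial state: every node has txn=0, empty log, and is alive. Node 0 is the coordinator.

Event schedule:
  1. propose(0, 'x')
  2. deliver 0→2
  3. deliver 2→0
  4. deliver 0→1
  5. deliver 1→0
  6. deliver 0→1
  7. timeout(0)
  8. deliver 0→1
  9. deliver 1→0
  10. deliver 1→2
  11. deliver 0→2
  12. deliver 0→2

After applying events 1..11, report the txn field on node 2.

1

step 1 propose(0,'x'): 0={coor,t=1,log=-}
step 2 deliver 0→2: 2={part,t=1,log=-}
step 3 deliver 2→0: —
step 4 deliver 0→1: 1={part,t=1,log=-}
step 5 deliver 1→0: 0={coor,t=1,log=x}
step 6 deliver 0→1: 1={part,t=1,log=x}
step 7 timeout(0): 0={coor,t=2,log=x}
step 8 deliver 0→1: 1={part,t=2,log=x}
step 9 deliver 1→0: —
step 10 deliver 1→2: —
step 11 deliver 0→2: 2={part,t=1,log=x}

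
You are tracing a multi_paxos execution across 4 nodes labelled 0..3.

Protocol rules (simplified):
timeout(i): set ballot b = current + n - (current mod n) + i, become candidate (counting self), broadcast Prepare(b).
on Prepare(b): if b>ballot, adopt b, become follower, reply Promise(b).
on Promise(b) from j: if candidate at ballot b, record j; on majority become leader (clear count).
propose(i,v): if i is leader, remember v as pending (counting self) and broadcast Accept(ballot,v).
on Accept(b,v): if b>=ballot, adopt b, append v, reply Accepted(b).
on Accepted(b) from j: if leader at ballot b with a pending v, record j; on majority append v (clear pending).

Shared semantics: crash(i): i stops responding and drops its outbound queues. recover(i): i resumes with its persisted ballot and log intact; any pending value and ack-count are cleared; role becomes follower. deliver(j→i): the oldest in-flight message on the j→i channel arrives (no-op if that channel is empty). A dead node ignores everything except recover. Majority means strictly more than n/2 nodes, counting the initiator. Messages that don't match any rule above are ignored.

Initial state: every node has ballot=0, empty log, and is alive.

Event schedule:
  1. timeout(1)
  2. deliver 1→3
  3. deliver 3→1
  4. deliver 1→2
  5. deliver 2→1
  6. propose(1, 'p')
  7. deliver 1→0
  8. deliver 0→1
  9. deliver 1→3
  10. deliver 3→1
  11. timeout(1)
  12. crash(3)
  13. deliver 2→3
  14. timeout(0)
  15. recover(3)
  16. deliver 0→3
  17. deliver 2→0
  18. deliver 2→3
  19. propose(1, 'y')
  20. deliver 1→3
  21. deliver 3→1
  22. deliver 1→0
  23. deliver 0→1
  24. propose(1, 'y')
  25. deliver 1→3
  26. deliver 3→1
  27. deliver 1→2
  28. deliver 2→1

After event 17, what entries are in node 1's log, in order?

after 1 — timeout(1): n1:cand/b5/[-]
after 2 — deliver 1→3: n3:foll/b5/[-]
after 3 — deliver 3→1: ·
after 4 — deliver 1→2: n2:foll/b5/[-]
after 5 — deliver 2→1: n1:lead/b5/[-]
after 6 — propose(1,'p'): ·
after 7 — deliver 1→0: n0:foll/b5/[-]
after 8 — deliver 0→1: ·
after 9 — deliver 1→3: n3:foll/b5/[p]
after 10 — deliver 3→1: ·
after 11 — timeout(1): n1:cand/b9/[-]
after 12 — crash(3): n3:✗foll/b5/[p]
after 13 — deliver 2→3: ·
after 14 — timeout(0): n0:cand/b8/[-]
after 15 — recover(3): n3:foll/b5/[p]
after 16 — deliver 0→3: n3:foll/b8/[p]
after 17 — deliver 2→0: ·

empty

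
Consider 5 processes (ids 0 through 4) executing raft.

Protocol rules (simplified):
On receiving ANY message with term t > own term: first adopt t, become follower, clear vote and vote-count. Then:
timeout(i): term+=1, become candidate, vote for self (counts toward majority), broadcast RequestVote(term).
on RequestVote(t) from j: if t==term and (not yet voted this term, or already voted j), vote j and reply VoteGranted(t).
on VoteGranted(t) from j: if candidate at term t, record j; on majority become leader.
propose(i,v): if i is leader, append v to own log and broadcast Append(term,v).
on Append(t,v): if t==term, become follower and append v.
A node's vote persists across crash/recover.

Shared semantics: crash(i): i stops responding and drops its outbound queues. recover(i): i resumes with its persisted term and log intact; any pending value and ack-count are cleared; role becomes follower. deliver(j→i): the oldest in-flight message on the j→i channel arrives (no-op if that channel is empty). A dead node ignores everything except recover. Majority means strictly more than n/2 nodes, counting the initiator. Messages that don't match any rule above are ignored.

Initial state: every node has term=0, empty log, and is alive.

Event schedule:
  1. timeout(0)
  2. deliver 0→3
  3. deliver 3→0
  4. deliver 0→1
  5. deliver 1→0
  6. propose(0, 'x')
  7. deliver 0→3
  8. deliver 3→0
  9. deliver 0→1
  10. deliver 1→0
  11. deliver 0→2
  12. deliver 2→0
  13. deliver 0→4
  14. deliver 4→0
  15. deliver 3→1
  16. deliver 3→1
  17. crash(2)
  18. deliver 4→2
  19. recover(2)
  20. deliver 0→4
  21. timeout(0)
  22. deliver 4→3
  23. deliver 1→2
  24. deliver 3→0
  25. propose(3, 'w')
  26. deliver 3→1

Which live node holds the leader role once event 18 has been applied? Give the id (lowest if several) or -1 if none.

[1] timeout(0) → N0(cand t1 [-])
[2] deliver 0→3 → N3(foll t1 [-])
[3] deliver 3→0 → ∅
[4] deliver 0→1 → N1(foll t1 [-])
[5] deliver 1→0 → N0(lead t1 [-])
[6] propose(0,'x') → N0(lead t1 [x])
[7] deliver 0→3 → N3(foll t1 [x])
[8] deliver 3→0 → ∅
[9] deliver 0→1 → N1(foll t1 [x])
[10] deliver 1→0 → ∅
[11] deliver 0→2 → N2(foll t1 [-])
[12] deliver 2→0 → ∅
[13] deliver 0→4 → N4(foll t1 [-])
[14] deliver 4→0 → ∅
[15] deliver 3→1 → ∅
[16] deliver 3→1 → ∅
[17] crash(2) → N2(✗foll t1 [-])
[18] deliver 4→2 → ∅

0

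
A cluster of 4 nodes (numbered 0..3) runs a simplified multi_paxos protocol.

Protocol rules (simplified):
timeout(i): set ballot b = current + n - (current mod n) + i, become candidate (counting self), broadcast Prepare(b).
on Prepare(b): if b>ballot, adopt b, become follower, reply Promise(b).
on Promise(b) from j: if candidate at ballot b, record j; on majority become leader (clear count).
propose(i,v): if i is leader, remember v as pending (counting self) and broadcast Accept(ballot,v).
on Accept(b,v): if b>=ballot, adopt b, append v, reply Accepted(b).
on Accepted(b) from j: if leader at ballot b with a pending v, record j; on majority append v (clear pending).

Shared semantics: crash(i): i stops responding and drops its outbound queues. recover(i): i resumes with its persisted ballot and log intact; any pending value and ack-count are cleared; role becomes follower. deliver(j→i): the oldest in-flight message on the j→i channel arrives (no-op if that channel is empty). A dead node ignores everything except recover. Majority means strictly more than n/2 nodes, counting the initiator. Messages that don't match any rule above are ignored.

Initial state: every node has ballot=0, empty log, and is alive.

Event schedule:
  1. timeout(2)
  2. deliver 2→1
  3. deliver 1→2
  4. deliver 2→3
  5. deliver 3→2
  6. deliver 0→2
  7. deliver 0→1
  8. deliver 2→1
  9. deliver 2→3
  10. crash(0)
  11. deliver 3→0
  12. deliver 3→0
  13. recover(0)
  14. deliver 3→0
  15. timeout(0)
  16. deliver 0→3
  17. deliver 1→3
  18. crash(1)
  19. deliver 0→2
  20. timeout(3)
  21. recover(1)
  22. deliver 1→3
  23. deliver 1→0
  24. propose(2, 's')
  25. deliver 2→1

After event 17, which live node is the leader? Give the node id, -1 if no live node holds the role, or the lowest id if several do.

1. timeout(2):  <2:cand b6 ->
2. deliver 2→1:  <1:foll b6 ->
3. deliver 1→2:  nop
4. deliver 2→3:  <3:foll b6 ->
5. deliver 3→2:  <2:lead b6 ->
6. deliver 0→2:  nop
7. deliver 0→1:  nop
8. deliver 2→1:  nop
9. deliver 2→3:  nop
10. crash(0):  <0:✗foll b0 ->
11. deliver 3→0:  nop
12. deliver 3→0:  nop
13. recover(0):  <0:foll b0 ->
14. deliver 3→0:  nop
15. timeout(0):  <0:cand b4 ->
16. deliver 0→3:  nop
17. deliver 1→3:  nop

2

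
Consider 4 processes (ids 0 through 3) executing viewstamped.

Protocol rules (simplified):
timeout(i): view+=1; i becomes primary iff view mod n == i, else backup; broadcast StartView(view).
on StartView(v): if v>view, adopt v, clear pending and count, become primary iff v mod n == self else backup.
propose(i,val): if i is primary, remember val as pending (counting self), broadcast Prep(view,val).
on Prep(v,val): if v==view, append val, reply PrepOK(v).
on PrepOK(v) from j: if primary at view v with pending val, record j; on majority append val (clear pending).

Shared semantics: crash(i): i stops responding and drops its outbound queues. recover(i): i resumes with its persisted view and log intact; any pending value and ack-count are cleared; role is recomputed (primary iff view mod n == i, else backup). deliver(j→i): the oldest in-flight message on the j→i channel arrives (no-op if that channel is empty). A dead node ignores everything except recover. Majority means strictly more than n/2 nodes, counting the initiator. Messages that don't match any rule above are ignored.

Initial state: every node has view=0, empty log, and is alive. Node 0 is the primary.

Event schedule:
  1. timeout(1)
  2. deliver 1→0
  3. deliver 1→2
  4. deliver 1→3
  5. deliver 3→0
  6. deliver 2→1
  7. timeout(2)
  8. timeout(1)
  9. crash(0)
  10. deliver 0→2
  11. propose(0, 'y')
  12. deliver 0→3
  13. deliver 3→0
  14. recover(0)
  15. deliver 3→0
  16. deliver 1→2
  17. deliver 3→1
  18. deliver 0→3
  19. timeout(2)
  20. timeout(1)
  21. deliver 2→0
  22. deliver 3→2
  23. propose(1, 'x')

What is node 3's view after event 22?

1

e1 timeout(1): 1[prim,v=1,-]
e2 deliver 1→0: 0[back,v=1,-]
e3 deliver 1→2: 2[back,v=1,-]
e4 deliver 1→3: 3[back,v=1,-]
e5 deliver 3→0: ·
e6 deliver 2→1: ·
e7 timeout(2): 2[prim,v=2,-]
e8 timeout(1): 1[back,v=2,-]
e9 crash(0): 0[✗back,v=1,-]
e10 deliver 0→2: ·
e11 propose(0,'y'): ·
e12 deliver 0→3: ·
e13 deliver 3→0: ·
e14 recover(0): 0[back,v=1,-]
e15 deliver 3→0: ·
e16 deliver 1→2: ·
e17 deliver 3→1: ·
e18 deliver 0→3: ·
e19 timeout(2): 2[back,v=3,-]
e20 timeout(1): 1[back,v=3,-]
e21 deliver 2→0: 0[back,v=2,-]
e22 deliver 3→2: ·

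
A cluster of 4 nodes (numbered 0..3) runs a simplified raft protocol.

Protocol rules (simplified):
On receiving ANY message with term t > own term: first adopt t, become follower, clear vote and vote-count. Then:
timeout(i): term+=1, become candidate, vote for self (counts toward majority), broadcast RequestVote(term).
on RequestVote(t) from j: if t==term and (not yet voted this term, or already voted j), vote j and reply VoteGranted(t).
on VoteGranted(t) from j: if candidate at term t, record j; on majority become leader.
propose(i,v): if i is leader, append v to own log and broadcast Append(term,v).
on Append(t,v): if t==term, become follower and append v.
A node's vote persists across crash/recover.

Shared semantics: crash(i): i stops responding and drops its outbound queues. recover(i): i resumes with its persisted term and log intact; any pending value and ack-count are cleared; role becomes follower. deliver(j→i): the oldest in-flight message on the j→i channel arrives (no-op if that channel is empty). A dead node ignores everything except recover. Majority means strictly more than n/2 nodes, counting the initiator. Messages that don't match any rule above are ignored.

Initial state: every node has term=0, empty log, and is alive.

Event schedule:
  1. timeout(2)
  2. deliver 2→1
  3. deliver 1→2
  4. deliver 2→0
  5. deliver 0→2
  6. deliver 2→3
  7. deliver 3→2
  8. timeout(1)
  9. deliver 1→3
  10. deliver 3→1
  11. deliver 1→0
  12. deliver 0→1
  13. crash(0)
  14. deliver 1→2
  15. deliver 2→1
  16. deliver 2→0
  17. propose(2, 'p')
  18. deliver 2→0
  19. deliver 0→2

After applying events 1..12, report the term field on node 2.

1. timeout(2):  <2:cand t1 ->
2. deliver 2→1:  <1:foll t1 ->
3. deliver 1→2:  nop
4. deliver 2→0:  <0:foll t1 ->
5. deliver 0→2:  <2:lead t1 ->
6. deliver 2→3:  <3:foll t1 ->
7. deliver 3→2:  nop
8. timeout(1):  <1:cand t2 ->
9. deliver 1→3:  <3:foll t2 ->
10. deliver 3→1:  nop
11. deliver 1→0:  <0:foll t2 ->
12. deliver 0→1:  <1:lead t2 ->

1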